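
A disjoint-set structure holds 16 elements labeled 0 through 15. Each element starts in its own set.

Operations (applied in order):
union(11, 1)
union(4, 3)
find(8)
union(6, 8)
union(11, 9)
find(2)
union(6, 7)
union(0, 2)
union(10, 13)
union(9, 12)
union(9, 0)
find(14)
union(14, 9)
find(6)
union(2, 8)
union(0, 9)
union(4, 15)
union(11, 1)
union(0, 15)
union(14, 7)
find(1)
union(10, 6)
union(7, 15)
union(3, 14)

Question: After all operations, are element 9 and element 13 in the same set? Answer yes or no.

Step 1: union(11, 1) -> merged; set of 11 now {1, 11}
Step 2: union(4, 3) -> merged; set of 4 now {3, 4}
Step 3: find(8) -> no change; set of 8 is {8}
Step 4: union(6, 8) -> merged; set of 6 now {6, 8}
Step 5: union(11, 9) -> merged; set of 11 now {1, 9, 11}
Step 6: find(2) -> no change; set of 2 is {2}
Step 7: union(6, 7) -> merged; set of 6 now {6, 7, 8}
Step 8: union(0, 2) -> merged; set of 0 now {0, 2}
Step 9: union(10, 13) -> merged; set of 10 now {10, 13}
Step 10: union(9, 12) -> merged; set of 9 now {1, 9, 11, 12}
Step 11: union(9, 0) -> merged; set of 9 now {0, 1, 2, 9, 11, 12}
Step 12: find(14) -> no change; set of 14 is {14}
Step 13: union(14, 9) -> merged; set of 14 now {0, 1, 2, 9, 11, 12, 14}
Step 14: find(6) -> no change; set of 6 is {6, 7, 8}
Step 15: union(2, 8) -> merged; set of 2 now {0, 1, 2, 6, 7, 8, 9, 11, 12, 14}
Step 16: union(0, 9) -> already same set; set of 0 now {0, 1, 2, 6, 7, 8, 9, 11, 12, 14}
Step 17: union(4, 15) -> merged; set of 4 now {3, 4, 15}
Step 18: union(11, 1) -> already same set; set of 11 now {0, 1, 2, 6, 7, 8, 9, 11, 12, 14}
Step 19: union(0, 15) -> merged; set of 0 now {0, 1, 2, 3, 4, 6, 7, 8, 9, 11, 12, 14, 15}
Step 20: union(14, 7) -> already same set; set of 14 now {0, 1, 2, 3, 4, 6, 7, 8, 9, 11, 12, 14, 15}
Step 21: find(1) -> no change; set of 1 is {0, 1, 2, 3, 4, 6, 7, 8, 9, 11, 12, 14, 15}
Step 22: union(10, 6) -> merged; set of 10 now {0, 1, 2, 3, 4, 6, 7, 8, 9, 10, 11, 12, 13, 14, 15}
Step 23: union(7, 15) -> already same set; set of 7 now {0, 1, 2, 3, 4, 6, 7, 8, 9, 10, 11, 12, 13, 14, 15}
Step 24: union(3, 14) -> already same set; set of 3 now {0, 1, 2, 3, 4, 6, 7, 8, 9, 10, 11, 12, 13, 14, 15}
Set of 9: {0, 1, 2, 3, 4, 6, 7, 8, 9, 10, 11, 12, 13, 14, 15}; 13 is a member.

Answer: yes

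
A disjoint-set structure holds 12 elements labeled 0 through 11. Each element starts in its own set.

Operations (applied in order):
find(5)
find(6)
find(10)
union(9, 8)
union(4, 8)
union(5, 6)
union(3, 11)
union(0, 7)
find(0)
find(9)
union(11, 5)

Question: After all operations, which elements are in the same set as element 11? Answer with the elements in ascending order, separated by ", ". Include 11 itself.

Answer: 3, 5, 6, 11

Derivation:
Step 1: find(5) -> no change; set of 5 is {5}
Step 2: find(6) -> no change; set of 6 is {6}
Step 3: find(10) -> no change; set of 10 is {10}
Step 4: union(9, 8) -> merged; set of 9 now {8, 9}
Step 5: union(4, 8) -> merged; set of 4 now {4, 8, 9}
Step 6: union(5, 6) -> merged; set of 5 now {5, 6}
Step 7: union(3, 11) -> merged; set of 3 now {3, 11}
Step 8: union(0, 7) -> merged; set of 0 now {0, 7}
Step 9: find(0) -> no change; set of 0 is {0, 7}
Step 10: find(9) -> no change; set of 9 is {4, 8, 9}
Step 11: union(11, 5) -> merged; set of 11 now {3, 5, 6, 11}
Component of 11: {3, 5, 6, 11}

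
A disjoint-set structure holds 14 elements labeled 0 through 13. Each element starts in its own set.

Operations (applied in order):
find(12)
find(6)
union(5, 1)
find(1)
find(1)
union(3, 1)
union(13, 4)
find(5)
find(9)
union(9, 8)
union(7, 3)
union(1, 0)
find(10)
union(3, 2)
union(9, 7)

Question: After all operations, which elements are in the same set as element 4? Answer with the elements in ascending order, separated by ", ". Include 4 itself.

Answer: 4, 13

Derivation:
Step 1: find(12) -> no change; set of 12 is {12}
Step 2: find(6) -> no change; set of 6 is {6}
Step 3: union(5, 1) -> merged; set of 5 now {1, 5}
Step 4: find(1) -> no change; set of 1 is {1, 5}
Step 5: find(1) -> no change; set of 1 is {1, 5}
Step 6: union(3, 1) -> merged; set of 3 now {1, 3, 5}
Step 7: union(13, 4) -> merged; set of 13 now {4, 13}
Step 8: find(5) -> no change; set of 5 is {1, 3, 5}
Step 9: find(9) -> no change; set of 9 is {9}
Step 10: union(9, 8) -> merged; set of 9 now {8, 9}
Step 11: union(7, 3) -> merged; set of 7 now {1, 3, 5, 7}
Step 12: union(1, 0) -> merged; set of 1 now {0, 1, 3, 5, 7}
Step 13: find(10) -> no change; set of 10 is {10}
Step 14: union(3, 2) -> merged; set of 3 now {0, 1, 2, 3, 5, 7}
Step 15: union(9, 7) -> merged; set of 9 now {0, 1, 2, 3, 5, 7, 8, 9}
Component of 4: {4, 13}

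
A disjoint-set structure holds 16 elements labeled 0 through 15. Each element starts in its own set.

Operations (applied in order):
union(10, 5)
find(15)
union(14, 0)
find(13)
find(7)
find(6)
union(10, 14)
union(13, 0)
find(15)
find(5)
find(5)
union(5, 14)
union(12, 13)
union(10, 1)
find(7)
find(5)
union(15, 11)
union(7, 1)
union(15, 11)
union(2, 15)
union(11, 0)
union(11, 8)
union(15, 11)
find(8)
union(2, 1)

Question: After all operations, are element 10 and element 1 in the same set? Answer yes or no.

Step 1: union(10, 5) -> merged; set of 10 now {5, 10}
Step 2: find(15) -> no change; set of 15 is {15}
Step 3: union(14, 0) -> merged; set of 14 now {0, 14}
Step 4: find(13) -> no change; set of 13 is {13}
Step 5: find(7) -> no change; set of 7 is {7}
Step 6: find(6) -> no change; set of 6 is {6}
Step 7: union(10, 14) -> merged; set of 10 now {0, 5, 10, 14}
Step 8: union(13, 0) -> merged; set of 13 now {0, 5, 10, 13, 14}
Step 9: find(15) -> no change; set of 15 is {15}
Step 10: find(5) -> no change; set of 5 is {0, 5, 10, 13, 14}
Step 11: find(5) -> no change; set of 5 is {0, 5, 10, 13, 14}
Step 12: union(5, 14) -> already same set; set of 5 now {0, 5, 10, 13, 14}
Step 13: union(12, 13) -> merged; set of 12 now {0, 5, 10, 12, 13, 14}
Step 14: union(10, 1) -> merged; set of 10 now {0, 1, 5, 10, 12, 13, 14}
Step 15: find(7) -> no change; set of 7 is {7}
Step 16: find(5) -> no change; set of 5 is {0, 1, 5, 10, 12, 13, 14}
Step 17: union(15, 11) -> merged; set of 15 now {11, 15}
Step 18: union(7, 1) -> merged; set of 7 now {0, 1, 5, 7, 10, 12, 13, 14}
Step 19: union(15, 11) -> already same set; set of 15 now {11, 15}
Step 20: union(2, 15) -> merged; set of 2 now {2, 11, 15}
Step 21: union(11, 0) -> merged; set of 11 now {0, 1, 2, 5, 7, 10, 11, 12, 13, 14, 15}
Step 22: union(11, 8) -> merged; set of 11 now {0, 1, 2, 5, 7, 8, 10, 11, 12, 13, 14, 15}
Step 23: union(15, 11) -> already same set; set of 15 now {0, 1, 2, 5, 7, 8, 10, 11, 12, 13, 14, 15}
Step 24: find(8) -> no change; set of 8 is {0, 1, 2, 5, 7, 8, 10, 11, 12, 13, 14, 15}
Step 25: union(2, 1) -> already same set; set of 2 now {0, 1, 2, 5, 7, 8, 10, 11, 12, 13, 14, 15}
Set of 10: {0, 1, 2, 5, 7, 8, 10, 11, 12, 13, 14, 15}; 1 is a member.

Answer: yes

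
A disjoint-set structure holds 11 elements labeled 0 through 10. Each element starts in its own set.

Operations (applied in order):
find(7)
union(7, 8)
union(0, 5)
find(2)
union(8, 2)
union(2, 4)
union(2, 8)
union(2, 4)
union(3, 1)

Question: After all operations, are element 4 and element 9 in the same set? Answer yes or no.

Step 1: find(7) -> no change; set of 7 is {7}
Step 2: union(7, 8) -> merged; set of 7 now {7, 8}
Step 3: union(0, 5) -> merged; set of 0 now {0, 5}
Step 4: find(2) -> no change; set of 2 is {2}
Step 5: union(8, 2) -> merged; set of 8 now {2, 7, 8}
Step 6: union(2, 4) -> merged; set of 2 now {2, 4, 7, 8}
Step 7: union(2, 8) -> already same set; set of 2 now {2, 4, 7, 8}
Step 8: union(2, 4) -> already same set; set of 2 now {2, 4, 7, 8}
Step 9: union(3, 1) -> merged; set of 3 now {1, 3}
Set of 4: {2, 4, 7, 8}; 9 is not a member.

Answer: no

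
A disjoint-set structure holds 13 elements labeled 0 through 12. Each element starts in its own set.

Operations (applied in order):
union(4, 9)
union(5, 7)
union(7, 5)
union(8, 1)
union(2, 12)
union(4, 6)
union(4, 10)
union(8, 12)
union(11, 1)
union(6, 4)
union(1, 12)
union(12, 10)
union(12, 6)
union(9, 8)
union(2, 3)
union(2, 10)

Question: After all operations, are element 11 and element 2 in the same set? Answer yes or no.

Step 1: union(4, 9) -> merged; set of 4 now {4, 9}
Step 2: union(5, 7) -> merged; set of 5 now {5, 7}
Step 3: union(7, 5) -> already same set; set of 7 now {5, 7}
Step 4: union(8, 1) -> merged; set of 8 now {1, 8}
Step 5: union(2, 12) -> merged; set of 2 now {2, 12}
Step 6: union(4, 6) -> merged; set of 4 now {4, 6, 9}
Step 7: union(4, 10) -> merged; set of 4 now {4, 6, 9, 10}
Step 8: union(8, 12) -> merged; set of 8 now {1, 2, 8, 12}
Step 9: union(11, 1) -> merged; set of 11 now {1, 2, 8, 11, 12}
Step 10: union(6, 4) -> already same set; set of 6 now {4, 6, 9, 10}
Step 11: union(1, 12) -> already same set; set of 1 now {1, 2, 8, 11, 12}
Step 12: union(12, 10) -> merged; set of 12 now {1, 2, 4, 6, 8, 9, 10, 11, 12}
Step 13: union(12, 6) -> already same set; set of 12 now {1, 2, 4, 6, 8, 9, 10, 11, 12}
Step 14: union(9, 8) -> already same set; set of 9 now {1, 2, 4, 6, 8, 9, 10, 11, 12}
Step 15: union(2, 3) -> merged; set of 2 now {1, 2, 3, 4, 6, 8, 9, 10, 11, 12}
Step 16: union(2, 10) -> already same set; set of 2 now {1, 2, 3, 4, 6, 8, 9, 10, 11, 12}
Set of 11: {1, 2, 3, 4, 6, 8, 9, 10, 11, 12}; 2 is a member.

Answer: yes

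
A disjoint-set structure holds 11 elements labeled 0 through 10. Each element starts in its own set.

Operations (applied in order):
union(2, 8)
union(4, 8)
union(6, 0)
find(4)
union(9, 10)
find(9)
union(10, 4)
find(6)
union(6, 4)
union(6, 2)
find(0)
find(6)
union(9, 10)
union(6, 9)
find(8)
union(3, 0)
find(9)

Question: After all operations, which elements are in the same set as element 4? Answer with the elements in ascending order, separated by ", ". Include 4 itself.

Answer: 0, 2, 3, 4, 6, 8, 9, 10

Derivation:
Step 1: union(2, 8) -> merged; set of 2 now {2, 8}
Step 2: union(4, 8) -> merged; set of 4 now {2, 4, 8}
Step 3: union(6, 0) -> merged; set of 6 now {0, 6}
Step 4: find(4) -> no change; set of 4 is {2, 4, 8}
Step 5: union(9, 10) -> merged; set of 9 now {9, 10}
Step 6: find(9) -> no change; set of 9 is {9, 10}
Step 7: union(10, 4) -> merged; set of 10 now {2, 4, 8, 9, 10}
Step 8: find(6) -> no change; set of 6 is {0, 6}
Step 9: union(6, 4) -> merged; set of 6 now {0, 2, 4, 6, 8, 9, 10}
Step 10: union(6, 2) -> already same set; set of 6 now {0, 2, 4, 6, 8, 9, 10}
Step 11: find(0) -> no change; set of 0 is {0, 2, 4, 6, 8, 9, 10}
Step 12: find(6) -> no change; set of 6 is {0, 2, 4, 6, 8, 9, 10}
Step 13: union(9, 10) -> already same set; set of 9 now {0, 2, 4, 6, 8, 9, 10}
Step 14: union(6, 9) -> already same set; set of 6 now {0, 2, 4, 6, 8, 9, 10}
Step 15: find(8) -> no change; set of 8 is {0, 2, 4, 6, 8, 9, 10}
Step 16: union(3, 0) -> merged; set of 3 now {0, 2, 3, 4, 6, 8, 9, 10}
Step 17: find(9) -> no change; set of 9 is {0, 2, 3, 4, 6, 8, 9, 10}
Component of 4: {0, 2, 3, 4, 6, 8, 9, 10}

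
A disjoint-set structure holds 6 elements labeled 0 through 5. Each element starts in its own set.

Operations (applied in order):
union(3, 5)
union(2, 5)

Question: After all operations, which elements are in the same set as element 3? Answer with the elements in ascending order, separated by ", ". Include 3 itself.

Step 1: union(3, 5) -> merged; set of 3 now {3, 5}
Step 2: union(2, 5) -> merged; set of 2 now {2, 3, 5}
Component of 3: {2, 3, 5}

Answer: 2, 3, 5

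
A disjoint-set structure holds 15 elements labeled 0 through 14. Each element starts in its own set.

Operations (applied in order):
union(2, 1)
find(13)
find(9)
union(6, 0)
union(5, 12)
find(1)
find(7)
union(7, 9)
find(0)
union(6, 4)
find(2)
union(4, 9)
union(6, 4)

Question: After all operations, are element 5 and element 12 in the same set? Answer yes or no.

Answer: yes

Derivation:
Step 1: union(2, 1) -> merged; set of 2 now {1, 2}
Step 2: find(13) -> no change; set of 13 is {13}
Step 3: find(9) -> no change; set of 9 is {9}
Step 4: union(6, 0) -> merged; set of 6 now {0, 6}
Step 5: union(5, 12) -> merged; set of 5 now {5, 12}
Step 6: find(1) -> no change; set of 1 is {1, 2}
Step 7: find(7) -> no change; set of 7 is {7}
Step 8: union(7, 9) -> merged; set of 7 now {7, 9}
Step 9: find(0) -> no change; set of 0 is {0, 6}
Step 10: union(6, 4) -> merged; set of 6 now {0, 4, 6}
Step 11: find(2) -> no change; set of 2 is {1, 2}
Step 12: union(4, 9) -> merged; set of 4 now {0, 4, 6, 7, 9}
Step 13: union(6, 4) -> already same set; set of 6 now {0, 4, 6, 7, 9}
Set of 5: {5, 12}; 12 is a member.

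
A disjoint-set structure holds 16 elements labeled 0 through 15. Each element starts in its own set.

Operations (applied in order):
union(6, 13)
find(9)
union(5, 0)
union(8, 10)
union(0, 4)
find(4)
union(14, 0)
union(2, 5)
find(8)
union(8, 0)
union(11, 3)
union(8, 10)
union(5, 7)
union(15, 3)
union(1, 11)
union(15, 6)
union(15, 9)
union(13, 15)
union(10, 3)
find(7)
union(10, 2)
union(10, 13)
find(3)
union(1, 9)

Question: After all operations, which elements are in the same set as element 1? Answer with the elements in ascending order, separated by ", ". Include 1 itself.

Step 1: union(6, 13) -> merged; set of 6 now {6, 13}
Step 2: find(9) -> no change; set of 9 is {9}
Step 3: union(5, 0) -> merged; set of 5 now {0, 5}
Step 4: union(8, 10) -> merged; set of 8 now {8, 10}
Step 5: union(0, 4) -> merged; set of 0 now {0, 4, 5}
Step 6: find(4) -> no change; set of 4 is {0, 4, 5}
Step 7: union(14, 0) -> merged; set of 14 now {0, 4, 5, 14}
Step 8: union(2, 5) -> merged; set of 2 now {0, 2, 4, 5, 14}
Step 9: find(8) -> no change; set of 8 is {8, 10}
Step 10: union(8, 0) -> merged; set of 8 now {0, 2, 4, 5, 8, 10, 14}
Step 11: union(11, 3) -> merged; set of 11 now {3, 11}
Step 12: union(8, 10) -> already same set; set of 8 now {0, 2, 4, 5, 8, 10, 14}
Step 13: union(5, 7) -> merged; set of 5 now {0, 2, 4, 5, 7, 8, 10, 14}
Step 14: union(15, 3) -> merged; set of 15 now {3, 11, 15}
Step 15: union(1, 11) -> merged; set of 1 now {1, 3, 11, 15}
Step 16: union(15, 6) -> merged; set of 15 now {1, 3, 6, 11, 13, 15}
Step 17: union(15, 9) -> merged; set of 15 now {1, 3, 6, 9, 11, 13, 15}
Step 18: union(13, 15) -> already same set; set of 13 now {1, 3, 6, 9, 11, 13, 15}
Step 19: union(10, 3) -> merged; set of 10 now {0, 1, 2, 3, 4, 5, 6, 7, 8, 9, 10, 11, 13, 14, 15}
Step 20: find(7) -> no change; set of 7 is {0, 1, 2, 3, 4, 5, 6, 7, 8, 9, 10, 11, 13, 14, 15}
Step 21: union(10, 2) -> already same set; set of 10 now {0, 1, 2, 3, 4, 5, 6, 7, 8, 9, 10, 11, 13, 14, 15}
Step 22: union(10, 13) -> already same set; set of 10 now {0, 1, 2, 3, 4, 5, 6, 7, 8, 9, 10, 11, 13, 14, 15}
Step 23: find(3) -> no change; set of 3 is {0, 1, 2, 3, 4, 5, 6, 7, 8, 9, 10, 11, 13, 14, 15}
Step 24: union(1, 9) -> already same set; set of 1 now {0, 1, 2, 3, 4, 5, 6, 7, 8, 9, 10, 11, 13, 14, 15}
Component of 1: {0, 1, 2, 3, 4, 5, 6, 7, 8, 9, 10, 11, 13, 14, 15}

Answer: 0, 1, 2, 3, 4, 5, 6, 7, 8, 9, 10, 11, 13, 14, 15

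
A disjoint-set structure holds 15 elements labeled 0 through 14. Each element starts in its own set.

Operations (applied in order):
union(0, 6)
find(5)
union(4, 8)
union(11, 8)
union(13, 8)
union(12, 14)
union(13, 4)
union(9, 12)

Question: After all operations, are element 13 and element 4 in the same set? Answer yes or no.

Answer: yes

Derivation:
Step 1: union(0, 6) -> merged; set of 0 now {0, 6}
Step 2: find(5) -> no change; set of 5 is {5}
Step 3: union(4, 8) -> merged; set of 4 now {4, 8}
Step 4: union(11, 8) -> merged; set of 11 now {4, 8, 11}
Step 5: union(13, 8) -> merged; set of 13 now {4, 8, 11, 13}
Step 6: union(12, 14) -> merged; set of 12 now {12, 14}
Step 7: union(13, 4) -> already same set; set of 13 now {4, 8, 11, 13}
Step 8: union(9, 12) -> merged; set of 9 now {9, 12, 14}
Set of 13: {4, 8, 11, 13}; 4 is a member.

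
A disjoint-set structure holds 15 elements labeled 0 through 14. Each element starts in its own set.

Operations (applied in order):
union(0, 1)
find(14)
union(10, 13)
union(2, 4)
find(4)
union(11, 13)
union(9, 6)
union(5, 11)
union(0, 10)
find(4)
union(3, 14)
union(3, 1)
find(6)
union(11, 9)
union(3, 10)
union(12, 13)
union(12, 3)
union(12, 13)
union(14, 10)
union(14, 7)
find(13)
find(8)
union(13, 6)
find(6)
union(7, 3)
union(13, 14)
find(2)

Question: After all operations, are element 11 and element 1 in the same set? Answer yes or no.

Step 1: union(0, 1) -> merged; set of 0 now {0, 1}
Step 2: find(14) -> no change; set of 14 is {14}
Step 3: union(10, 13) -> merged; set of 10 now {10, 13}
Step 4: union(2, 4) -> merged; set of 2 now {2, 4}
Step 5: find(4) -> no change; set of 4 is {2, 4}
Step 6: union(11, 13) -> merged; set of 11 now {10, 11, 13}
Step 7: union(9, 6) -> merged; set of 9 now {6, 9}
Step 8: union(5, 11) -> merged; set of 5 now {5, 10, 11, 13}
Step 9: union(0, 10) -> merged; set of 0 now {0, 1, 5, 10, 11, 13}
Step 10: find(4) -> no change; set of 4 is {2, 4}
Step 11: union(3, 14) -> merged; set of 3 now {3, 14}
Step 12: union(3, 1) -> merged; set of 3 now {0, 1, 3, 5, 10, 11, 13, 14}
Step 13: find(6) -> no change; set of 6 is {6, 9}
Step 14: union(11, 9) -> merged; set of 11 now {0, 1, 3, 5, 6, 9, 10, 11, 13, 14}
Step 15: union(3, 10) -> already same set; set of 3 now {0, 1, 3, 5, 6, 9, 10, 11, 13, 14}
Step 16: union(12, 13) -> merged; set of 12 now {0, 1, 3, 5, 6, 9, 10, 11, 12, 13, 14}
Step 17: union(12, 3) -> already same set; set of 12 now {0, 1, 3, 5, 6, 9, 10, 11, 12, 13, 14}
Step 18: union(12, 13) -> already same set; set of 12 now {0, 1, 3, 5, 6, 9, 10, 11, 12, 13, 14}
Step 19: union(14, 10) -> already same set; set of 14 now {0, 1, 3, 5, 6, 9, 10, 11, 12, 13, 14}
Step 20: union(14, 7) -> merged; set of 14 now {0, 1, 3, 5, 6, 7, 9, 10, 11, 12, 13, 14}
Step 21: find(13) -> no change; set of 13 is {0, 1, 3, 5, 6, 7, 9, 10, 11, 12, 13, 14}
Step 22: find(8) -> no change; set of 8 is {8}
Step 23: union(13, 6) -> already same set; set of 13 now {0, 1, 3, 5, 6, 7, 9, 10, 11, 12, 13, 14}
Step 24: find(6) -> no change; set of 6 is {0, 1, 3, 5, 6, 7, 9, 10, 11, 12, 13, 14}
Step 25: union(7, 3) -> already same set; set of 7 now {0, 1, 3, 5, 6, 7, 9, 10, 11, 12, 13, 14}
Step 26: union(13, 14) -> already same set; set of 13 now {0, 1, 3, 5, 6, 7, 9, 10, 11, 12, 13, 14}
Step 27: find(2) -> no change; set of 2 is {2, 4}
Set of 11: {0, 1, 3, 5, 6, 7, 9, 10, 11, 12, 13, 14}; 1 is a member.

Answer: yes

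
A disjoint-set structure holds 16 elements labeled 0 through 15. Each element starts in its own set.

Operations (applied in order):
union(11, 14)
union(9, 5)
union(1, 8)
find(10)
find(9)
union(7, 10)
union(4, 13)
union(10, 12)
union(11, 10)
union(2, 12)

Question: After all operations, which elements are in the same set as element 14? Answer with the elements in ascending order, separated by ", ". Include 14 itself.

Answer: 2, 7, 10, 11, 12, 14

Derivation:
Step 1: union(11, 14) -> merged; set of 11 now {11, 14}
Step 2: union(9, 5) -> merged; set of 9 now {5, 9}
Step 3: union(1, 8) -> merged; set of 1 now {1, 8}
Step 4: find(10) -> no change; set of 10 is {10}
Step 5: find(9) -> no change; set of 9 is {5, 9}
Step 6: union(7, 10) -> merged; set of 7 now {7, 10}
Step 7: union(4, 13) -> merged; set of 4 now {4, 13}
Step 8: union(10, 12) -> merged; set of 10 now {7, 10, 12}
Step 9: union(11, 10) -> merged; set of 11 now {7, 10, 11, 12, 14}
Step 10: union(2, 12) -> merged; set of 2 now {2, 7, 10, 11, 12, 14}
Component of 14: {2, 7, 10, 11, 12, 14}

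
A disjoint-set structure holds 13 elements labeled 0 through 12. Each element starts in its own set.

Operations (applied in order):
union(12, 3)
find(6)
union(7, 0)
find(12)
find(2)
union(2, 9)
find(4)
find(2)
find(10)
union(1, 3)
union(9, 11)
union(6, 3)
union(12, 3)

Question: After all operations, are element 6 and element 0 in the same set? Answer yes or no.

Step 1: union(12, 3) -> merged; set of 12 now {3, 12}
Step 2: find(6) -> no change; set of 6 is {6}
Step 3: union(7, 0) -> merged; set of 7 now {0, 7}
Step 4: find(12) -> no change; set of 12 is {3, 12}
Step 5: find(2) -> no change; set of 2 is {2}
Step 6: union(2, 9) -> merged; set of 2 now {2, 9}
Step 7: find(4) -> no change; set of 4 is {4}
Step 8: find(2) -> no change; set of 2 is {2, 9}
Step 9: find(10) -> no change; set of 10 is {10}
Step 10: union(1, 3) -> merged; set of 1 now {1, 3, 12}
Step 11: union(9, 11) -> merged; set of 9 now {2, 9, 11}
Step 12: union(6, 3) -> merged; set of 6 now {1, 3, 6, 12}
Step 13: union(12, 3) -> already same set; set of 12 now {1, 3, 6, 12}
Set of 6: {1, 3, 6, 12}; 0 is not a member.

Answer: no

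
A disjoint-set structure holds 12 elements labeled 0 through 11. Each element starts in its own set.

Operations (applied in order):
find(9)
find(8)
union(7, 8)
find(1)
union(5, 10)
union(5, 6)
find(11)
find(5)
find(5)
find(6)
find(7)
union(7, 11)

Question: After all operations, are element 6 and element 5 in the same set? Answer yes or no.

Step 1: find(9) -> no change; set of 9 is {9}
Step 2: find(8) -> no change; set of 8 is {8}
Step 3: union(7, 8) -> merged; set of 7 now {7, 8}
Step 4: find(1) -> no change; set of 1 is {1}
Step 5: union(5, 10) -> merged; set of 5 now {5, 10}
Step 6: union(5, 6) -> merged; set of 5 now {5, 6, 10}
Step 7: find(11) -> no change; set of 11 is {11}
Step 8: find(5) -> no change; set of 5 is {5, 6, 10}
Step 9: find(5) -> no change; set of 5 is {5, 6, 10}
Step 10: find(6) -> no change; set of 6 is {5, 6, 10}
Step 11: find(7) -> no change; set of 7 is {7, 8}
Step 12: union(7, 11) -> merged; set of 7 now {7, 8, 11}
Set of 6: {5, 6, 10}; 5 is a member.

Answer: yes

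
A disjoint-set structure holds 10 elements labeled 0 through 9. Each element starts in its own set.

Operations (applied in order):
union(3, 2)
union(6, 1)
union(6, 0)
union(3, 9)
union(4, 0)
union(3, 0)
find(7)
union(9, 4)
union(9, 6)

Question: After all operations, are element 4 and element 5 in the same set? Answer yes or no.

Answer: no

Derivation:
Step 1: union(3, 2) -> merged; set of 3 now {2, 3}
Step 2: union(6, 1) -> merged; set of 6 now {1, 6}
Step 3: union(6, 0) -> merged; set of 6 now {0, 1, 6}
Step 4: union(3, 9) -> merged; set of 3 now {2, 3, 9}
Step 5: union(4, 0) -> merged; set of 4 now {0, 1, 4, 6}
Step 6: union(3, 0) -> merged; set of 3 now {0, 1, 2, 3, 4, 6, 9}
Step 7: find(7) -> no change; set of 7 is {7}
Step 8: union(9, 4) -> already same set; set of 9 now {0, 1, 2, 3, 4, 6, 9}
Step 9: union(9, 6) -> already same set; set of 9 now {0, 1, 2, 3, 4, 6, 9}
Set of 4: {0, 1, 2, 3, 4, 6, 9}; 5 is not a member.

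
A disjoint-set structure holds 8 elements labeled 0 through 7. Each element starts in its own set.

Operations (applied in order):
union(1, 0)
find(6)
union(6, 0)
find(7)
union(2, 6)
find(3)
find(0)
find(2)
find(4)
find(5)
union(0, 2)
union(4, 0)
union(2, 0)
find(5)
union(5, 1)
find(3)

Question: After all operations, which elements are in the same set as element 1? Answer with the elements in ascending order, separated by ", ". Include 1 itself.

Answer: 0, 1, 2, 4, 5, 6

Derivation:
Step 1: union(1, 0) -> merged; set of 1 now {0, 1}
Step 2: find(6) -> no change; set of 6 is {6}
Step 3: union(6, 0) -> merged; set of 6 now {0, 1, 6}
Step 4: find(7) -> no change; set of 7 is {7}
Step 5: union(2, 6) -> merged; set of 2 now {0, 1, 2, 6}
Step 6: find(3) -> no change; set of 3 is {3}
Step 7: find(0) -> no change; set of 0 is {0, 1, 2, 6}
Step 8: find(2) -> no change; set of 2 is {0, 1, 2, 6}
Step 9: find(4) -> no change; set of 4 is {4}
Step 10: find(5) -> no change; set of 5 is {5}
Step 11: union(0, 2) -> already same set; set of 0 now {0, 1, 2, 6}
Step 12: union(4, 0) -> merged; set of 4 now {0, 1, 2, 4, 6}
Step 13: union(2, 0) -> already same set; set of 2 now {0, 1, 2, 4, 6}
Step 14: find(5) -> no change; set of 5 is {5}
Step 15: union(5, 1) -> merged; set of 5 now {0, 1, 2, 4, 5, 6}
Step 16: find(3) -> no change; set of 3 is {3}
Component of 1: {0, 1, 2, 4, 5, 6}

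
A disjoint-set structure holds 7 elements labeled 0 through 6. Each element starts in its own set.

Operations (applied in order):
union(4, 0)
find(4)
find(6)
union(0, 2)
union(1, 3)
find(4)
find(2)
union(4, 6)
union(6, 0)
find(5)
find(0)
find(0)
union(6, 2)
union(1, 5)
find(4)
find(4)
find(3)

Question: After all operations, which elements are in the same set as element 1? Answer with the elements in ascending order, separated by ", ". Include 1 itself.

Step 1: union(4, 0) -> merged; set of 4 now {0, 4}
Step 2: find(4) -> no change; set of 4 is {0, 4}
Step 3: find(6) -> no change; set of 6 is {6}
Step 4: union(0, 2) -> merged; set of 0 now {0, 2, 4}
Step 5: union(1, 3) -> merged; set of 1 now {1, 3}
Step 6: find(4) -> no change; set of 4 is {0, 2, 4}
Step 7: find(2) -> no change; set of 2 is {0, 2, 4}
Step 8: union(4, 6) -> merged; set of 4 now {0, 2, 4, 6}
Step 9: union(6, 0) -> already same set; set of 6 now {0, 2, 4, 6}
Step 10: find(5) -> no change; set of 5 is {5}
Step 11: find(0) -> no change; set of 0 is {0, 2, 4, 6}
Step 12: find(0) -> no change; set of 0 is {0, 2, 4, 6}
Step 13: union(6, 2) -> already same set; set of 6 now {0, 2, 4, 6}
Step 14: union(1, 5) -> merged; set of 1 now {1, 3, 5}
Step 15: find(4) -> no change; set of 4 is {0, 2, 4, 6}
Step 16: find(4) -> no change; set of 4 is {0, 2, 4, 6}
Step 17: find(3) -> no change; set of 3 is {1, 3, 5}
Component of 1: {1, 3, 5}

Answer: 1, 3, 5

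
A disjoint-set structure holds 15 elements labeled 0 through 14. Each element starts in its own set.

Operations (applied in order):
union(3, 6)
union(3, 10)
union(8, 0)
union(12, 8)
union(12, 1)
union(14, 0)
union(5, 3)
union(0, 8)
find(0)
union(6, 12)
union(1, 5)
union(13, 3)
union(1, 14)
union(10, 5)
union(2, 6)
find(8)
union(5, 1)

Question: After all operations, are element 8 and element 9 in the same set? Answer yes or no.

Step 1: union(3, 6) -> merged; set of 3 now {3, 6}
Step 2: union(3, 10) -> merged; set of 3 now {3, 6, 10}
Step 3: union(8, 0) -> merged; set of 8 now {0, 8}
Step 4: union(12, 8) -> merged; set of 12 now {0, 8, 12}
Step 5: union(12, 1) -> merged; set of 12 now {0, 1, 8, 12}
Step 6: union(14, 0) -> merged; set of 14 now {0, 1, 8, 12, 14}
Step 7: union(5, 3) -> merged; set of 5 now {3, 5, 6, 10}
Step 8: union(0, 8) -> already same set; set of 0 now {0, 1, 8, 12, 14}
Step 9: find(0) -> no change; set of 0 is {0, 1, 8, 12, 14}
Step 10: union(6, 12) -> merged; set of 6 now {0, 1, 3, 5, 6, 8, 10, 12, 14}
Step 11: union(1, 5) -> already same set; set of 1 now {0, 1, 3, 5, 6, 8, 10, 12, 14}
Step 12: union(13, 3) -> merged; set of 13 now {0, 1, 3, 5, 6, 8, 10, 12, 13, 14}
Step 13: union(1, 14) -> already same set; set of 1 now {0, 1, 3, 5, 6, 8, 10, 12, 13, 14}
Step 14: union(10, 5) -> already same set; set of 10 now {0, 1, 3, 5, 6, 8, 10, 12, 13, 14}
Step 15: union(2, 6) -> merged; set of 2 now {0, 1, 2, 3, 5, 6, 8, 10, 12, 13, 14}
Step 16: find(8) -> no change; set of 8 is {0, 1, 2, 3, 5, 6, 8, 10, 12, 13, 14}
Step 17: union(5, 1) -> already same set; set of 5 now {0, 1, 2, 3, 5, 6, 8, 10, 12, 13, 14}
Set of 8: {0, 1, 2, 3, 5, 6, 8, 10, 12, 13, 14}; 9 is not a member.

Answer: no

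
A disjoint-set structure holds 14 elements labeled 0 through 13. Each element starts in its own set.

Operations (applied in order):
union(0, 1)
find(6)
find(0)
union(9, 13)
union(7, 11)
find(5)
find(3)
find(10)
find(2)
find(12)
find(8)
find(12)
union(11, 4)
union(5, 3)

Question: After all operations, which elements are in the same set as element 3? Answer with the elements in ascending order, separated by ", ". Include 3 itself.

Answer: 3, 5

Derivation:
Step 1: union(0, 1) -> merged; set of 0 now {0, 1}
Step 2: find(6) -> no change; set of 6 is {6}
Step 3: find(0) -> no change; set of 0 is {0, 1}
Step 4: union(9, 13) -> merged; set of 9 now {9, 13}
Step 5: union(7, 11) -> merged; set of 7 now {7, 11}
Step 6: find(5) -> no change; set of 5 is {5}
Step 7: find(3) -> no change; set of 3 is {3}
Step 8: find(10) -> no change; set of 10 is {10}
Step 9: find(2) -> no change; set of 2 is {2}
Step 10: find(12) -> no change; set of 12 is {12}
Step 11: find(8) -> no change; set of 8 is {8}
Step 12: find(12) -> no change; set of 12 is {12}
Step 13: union(11, 4) -> merged; set of 11 now {4, 7, 11}
Step 14: union(5, 3) -> merged; set of 5 now {3, 5}
Component of 3: {3, 5}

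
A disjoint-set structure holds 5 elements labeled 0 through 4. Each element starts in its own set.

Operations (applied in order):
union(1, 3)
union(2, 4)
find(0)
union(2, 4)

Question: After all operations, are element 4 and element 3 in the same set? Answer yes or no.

Step 1: union(1, 3) -> merged; set of 1 now {1, 3}
Step 2: union(2, 4) -> merged; set of 2 now {2, 4}
Step 3: find(0) -> no change; set of 0 is {0}
Step 4: union(2, 4) -> already same set; set of 2 now {2, 4}
Set of 4: {2, 4}; 3 is not a member.

Answer: no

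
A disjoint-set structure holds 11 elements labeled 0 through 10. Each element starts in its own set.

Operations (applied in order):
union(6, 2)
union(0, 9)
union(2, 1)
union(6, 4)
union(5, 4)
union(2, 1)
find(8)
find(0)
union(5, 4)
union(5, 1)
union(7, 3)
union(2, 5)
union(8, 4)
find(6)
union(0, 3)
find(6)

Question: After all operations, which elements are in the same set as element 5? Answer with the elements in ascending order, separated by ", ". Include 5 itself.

Step 1: union(6, 2) -> merged; set of 6 now {2, 6}
Step 2: union(0, 9) -> merged; set of 0 now {0, 9}
Step 3: union(2, 1) -> merged; set of 2 now {1, 2, 6}
Step 4: union(6, 4) -> merged; set of 6 now {1, 2, 4, 6}
Step 5: union(5, 4) -> merged; set of 5 now {1, 2, 4, 5, 6}
Step 6: union(2, 1) -> already same set; set of 2 now {1, 2, 4, 5, 6}
Step 7: find(8) -> no change; set of 8 is {8}
Step 8: find(0) -> no change; set of 0 is {0, 9}
Step 9: union(5, 4) -> already same set; set of 5 now {1, 2, 4, 5, 6}
Step 10: union(5, 1) -> already same set; set of 5 now {1, 2, 4, 5, 6}
Step 11: union(7, 3) -> merged; set of 7 now {3, 7}
Step 12: union(2, 5) -> already same set; set of 2 now {1, 2, 4, 5, 6}
Step 13: union(8, 4) -> merged; set of 8 now {1, 2, 4, 5, 6, 8}
Step 14: find(6) -> no change; set of 6 is {1, 2, 4, 5, 6, 8}
Step 15: union(0, 3) -> merged; set of 0 now {0, 3, 7, 9}
Step 16: find(6) -> no change; set of 6 is {1, 2, 4, 5, 6, 8}
Component of 5: {1, 2, 4, 5, 6, 8}

Answer: 1, 2, 4, 5, 6, 8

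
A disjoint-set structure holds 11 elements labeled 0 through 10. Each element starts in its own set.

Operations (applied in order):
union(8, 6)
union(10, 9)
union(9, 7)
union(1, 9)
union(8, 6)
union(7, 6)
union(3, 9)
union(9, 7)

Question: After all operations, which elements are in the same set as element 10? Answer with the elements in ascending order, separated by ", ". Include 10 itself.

Step 1: union(8, 6) -> merged; set of 8 now {6, 8}
Step 2: union(10, 9) -> merged; set of 10 now {9, 10}
Step 3: union(9, 7) -> merged; set of 9 now {7, 9, 10}
Step 4: union(1, 9) -> merged; set of 1 now {1, 7, 9, 10}
Step 5: union(8, 6) -> already same set; set of 8 now {6, 8}
Step 6: union(7, 6) -> merged; set of 7 now {1, 6, 7, 8, 9, 10}
Step 7: union(3, 9) -> merged; set of 3 now {1, 3, 6, 7, 8, 9, 10}
Step 8: union(9, 7) -> already same set; set of 9 now {1, 3, 6, 7, 8, 9, 10}
Component of 10: {1, 3, 6, 7, 8, 9, 10}

Answer: 1, 3, 6, 7, 8, 9, 10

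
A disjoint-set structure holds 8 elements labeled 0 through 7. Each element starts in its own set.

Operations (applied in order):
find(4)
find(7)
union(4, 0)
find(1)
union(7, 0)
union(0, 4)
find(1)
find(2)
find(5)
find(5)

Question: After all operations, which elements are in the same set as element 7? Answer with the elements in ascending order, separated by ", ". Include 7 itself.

Answer: 0, 4, 7

Derivation:
Step 1: find(4) -> no change; set of 4 is {4}
Step 2: find(7) -> no change; set of 7 is {7}
Step 3: union(4, 0) -> merged; set of 4 now {0, 4}
Step 4: find(1) -> no change; set of 1 is {1}
Step 5: union(7, 0) -> merged; set of 7 now {0, 4, 7}
Step 6: union(0, 4) -> already same set; set of 0 now {0, 4, 7}
Step 7: find(1) -> no change; set of 1 is {1}
Step 8: find(2) -> no change; set of 2 is {2}
Step 9: find(5) -> no change; set of 5 is {5}
Step 10: find(5) -> no change; set of 5 is {5}
Component of 7: {0, 4, 7}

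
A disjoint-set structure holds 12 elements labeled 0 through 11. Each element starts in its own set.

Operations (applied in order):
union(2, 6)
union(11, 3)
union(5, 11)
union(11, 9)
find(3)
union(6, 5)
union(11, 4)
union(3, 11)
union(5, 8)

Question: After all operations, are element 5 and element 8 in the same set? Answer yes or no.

Step 1: union(2, 6) -> merged; set of 2 now {2, 6}
Step 2: union(11, 3) -> merged; set of 11 now {3, 11}
Step 3: union(5, 11) -> merged; set of 5 now {3, 5, 11}
Step 4: union(11, 9) -> merged; set of 11 now {3, 5, 9, 11}
Step 5: find(3) -> no change; set of 3 is {3, 5, 9, 11}
Step 6: union(6, 5) -> merged; set of 6 now {2, 3, 5, 6, 9, 11}
Step 7: union(11, 4) -> merged; set of 11 now {2, 3, 4, 5, 6, 9, 11}
Step 8: union(3, 11) -> already same set; set of 3 now {2, 3, 4, 5, 6, 9, 11}
Step 9: union(5, 8) -> merged; set of 5 now {2, 3, 4, 5, 6, 8, 9, 11}
Set of 5: {2, 3, 4, 5, 6, 8, 9, 11}; 8 is a member.

Answer: yes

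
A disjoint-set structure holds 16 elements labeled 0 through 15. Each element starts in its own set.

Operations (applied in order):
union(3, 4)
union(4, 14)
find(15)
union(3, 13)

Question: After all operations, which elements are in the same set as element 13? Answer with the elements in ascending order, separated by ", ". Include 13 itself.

Step 1: union(3, 4) -> merged; set of 3 now {3, 4}
Step 2: union(4, 14) -> merged; set of 4 now {3, 4, 14}
Step 3: find(15) -> no change; set of 15 is {15}
Step 4: union(3, 13) -> merged; set of 3 now {3, 4, 13, 14}
Component of 13: {3, 4, 13, 14}

Answer: 3, 4, 13, 14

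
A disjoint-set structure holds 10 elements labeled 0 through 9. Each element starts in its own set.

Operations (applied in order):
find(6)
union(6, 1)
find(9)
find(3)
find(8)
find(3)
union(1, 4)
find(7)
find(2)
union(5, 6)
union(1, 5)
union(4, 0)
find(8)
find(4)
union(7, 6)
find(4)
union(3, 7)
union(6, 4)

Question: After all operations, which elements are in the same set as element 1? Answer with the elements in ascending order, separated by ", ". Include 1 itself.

Answer: 0, 1, 3, 4, 5, 6, 7

Derivation:
Step 1: find(6) -> no change; set of 6 is {6}
Step 2: union(6, 1) -> merged; set of 6 now {1, 6}
Step 3: find(9) -> no change; set of 9 is {9}
Step 4: find(3) -> no change; set of 3 is {3}
Step 5: find(8) -> no change; set of 8 is {8}
Step 6: find(3) -> no change; set of 3 is {3}
Step 7: union(1, 4) -> merged; set of 1 now {1, 4, 6}
Step 8: find(7) -> no change; set of 7 is {7}
Step 9: find(2) -> no change; set of 2 is {2}
Step 10: union(5, 6) -> merged; set of 5 now {1, 4, 5, 6}
Step 11: union(1, 5) -> already same set; set of 1 now {1, 4, 5, 6}
Step 12: union(4, 0) -> merged; set of 4 now {0, 1, 4, 5, 6}
Step 13: find(8) -> no change; set of 8 is {8}
Step 14: find(4) -> no change; set of 4 is {0, 1, 4, 5, 6}
Step 15: union(7, 6) -> merged; set of 7 now {0, 1, 4, 5, 6, 7}
Step 16: find(4) -> no change; set of 4 is {0, 1, 4, 5, 6, 7}
Step 17: union(3, 7) -> merged; set of 3 now {0, 1, 3, 4, 5, 6, 7}
Step 18: union(6, 4) -> already same set; set of 6 now {0, 1, 3, 4, 5, 6, 7}
Component of 1: {0, 1, 3, 4, 5, 6, 7}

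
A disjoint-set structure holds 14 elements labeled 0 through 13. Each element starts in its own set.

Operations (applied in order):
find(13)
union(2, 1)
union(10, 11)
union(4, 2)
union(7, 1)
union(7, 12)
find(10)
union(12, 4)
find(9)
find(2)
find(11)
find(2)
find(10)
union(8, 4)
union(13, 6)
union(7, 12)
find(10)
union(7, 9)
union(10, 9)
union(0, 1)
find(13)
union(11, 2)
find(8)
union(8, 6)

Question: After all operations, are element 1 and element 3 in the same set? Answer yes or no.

Answer: no

Derivation:
Step 1: find(13) -> no change; set of 13 is {13}
Step 2: union(2, 1) -> merged; set of 2 now {1, 2}
Step 3: union(10, 11) -> merged; set of 10 now {10, 11}
Step 4: union(4, 2) -> merged; set of 4 now {1, 2, 4}
Step 5: union(7, 1) -> merged; set of 7 now {1, 2, 4, 7}
Step 6: union(7, 12) -> merged; set of 7 now {1, 2, 4, 7, 12}
Step 7: find(10) -> no change; set of 10 is {10, 11}
Step 8: union(12, 4) -> already same set; set of 12 now {1, 2, 4, 7, 12}
Step 9: find(9) -> no change; set of 9 is {9}
Step 10: find(2) -> no change; set of 2 is {1, 2, 4, 7, 12}
Step 11: find(11) -> no change; set of 11 is {10, 11}
Step 12: find(2) -> no change; set of 2 is {1, 2, 4, 7, 12}
Step 13: find(10) -> no change; set of 10 is {10, 11}
Step 14: union(8, 4) -> merged; set of 8 now {1, 2, 4, 7, 8, 12}
Step 15: union(13, 6) -> merged; set of 13 now {6, 13}
Step 16: union(7, 12) -> already same set; set of 7 now {1, 2, 4, 7, 8, 12}
Step 17: find(10) -> no change; set of 10 is {10, 11}
Step 18: union(7, 9) -> merged; set of 7 now {1, 2, 4, 7, 8, 9, 12}
Step 19: union(10, 9) -> merged; set of 10 now {1, 2, 4, 7, 8, 9, 10, 11, 12}
Step 20: union(0, 1) -> merged; set of 0 now {0, 1, 2, 4, 7, 8, 9, 10, 11, 12}
Step 21: find(13) -> no change; set of 13 is {6, 13}
Step 22: union(11, 2) -> already same set; set of 11 now {0, 1, 2, 4, 7, 8, 9, 10, 11, 12}
Step 23: find(8) -> no change; set of 8 is {0, 1, 2, 4, 7, 8, 9, 10, 11, 12}
Step 24: union(8, 6) -> merged; set of 8 now {0, 1, 2, 4, 6, 7, 8, 9, 10, 11, 12, 13}
Set of 1: {0, 1, 2, 4, 6, 7, 8, 9, 10, 11, 12, 13}; 3 is not a member.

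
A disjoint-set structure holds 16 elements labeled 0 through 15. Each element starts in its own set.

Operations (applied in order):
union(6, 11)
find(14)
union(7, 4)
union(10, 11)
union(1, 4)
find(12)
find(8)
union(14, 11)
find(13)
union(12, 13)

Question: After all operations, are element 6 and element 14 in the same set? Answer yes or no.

Answer: yes

Derivation:
Step 1: union(6, 11) -> merged; set of 6 now {6, 11}
Step 2: find(14) -> no change; set of 14 is {14}
Step 3: union(7, 4) -> merged; set of 7 now {4, 7}
Step 4: union(10, 11) -> merged; set of 10 now {6, 10, 11}
Step 5: union(1, 4) -> merged; set of 1 now {1, 4, 7}
Step 6: find(12) -> no change; set of 12 is {12}
Step 7: find(8) -> no change; set of 8 is {8}
Step 8: union(14, 11) -> merged; set of 14 now {6, 10, 11, 14}
Step 9: find(13) -> no change; set of 13 is {13}
Step 10: union(12, 13) -> merged; set of 12 now {12, 13}
Set of 6: {6, 10, 11, 14}; 14 is a member.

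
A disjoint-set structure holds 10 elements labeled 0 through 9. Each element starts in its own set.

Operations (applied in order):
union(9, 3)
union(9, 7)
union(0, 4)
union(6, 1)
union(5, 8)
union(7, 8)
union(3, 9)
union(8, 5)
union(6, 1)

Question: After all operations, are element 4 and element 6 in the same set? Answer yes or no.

Answer: no

Derivation:
Step 1: union(9, 3) -> merged; set of 9 now {3, 9}
Step 2: union(9, 7) -> merged; set of 9 now {3, 7, 9}
Step 3: union(0, 4) -> merged; set of 0 now {0, 4}
Step 4: union(6, 1) -> merged; set of 6 now {1, 6}
Step 5: union(5, 8) -> merged; set of 5 now {5, 8}
Step 6: union(7, 8) -> merged; set of 7 now {3, 5, 7, 8, 9}
Step 7: union(3, 9) -> already same set; set of 3 now {3, 5, 7, 8, 9}
Step 8: union(8, 5) -> already same set; set of 8 now {3, 5, 7, 8, 9}
Step 9: union(6, 1) -> already same set; set of 6 now {1, 6}
Set of 4: {0, 4}; 6 is not a member.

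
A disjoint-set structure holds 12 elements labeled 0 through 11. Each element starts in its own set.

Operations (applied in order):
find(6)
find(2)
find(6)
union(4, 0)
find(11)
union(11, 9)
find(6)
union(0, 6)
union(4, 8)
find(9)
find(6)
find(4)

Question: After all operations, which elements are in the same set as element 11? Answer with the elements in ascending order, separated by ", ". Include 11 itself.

Step 1: find(6) -> no change; set of 6 is {6}
Step 2: find(2) -> no change; set of 2 is {2}
Step 3: find(6) -> no change; set of 6 is {6}
Step 4: union(4, 0) -> merged; set of 4 now {0, 4}
Step 5: find(11) -> no change; set of 11 is {11}
Step 6: union(11, 9) -> merged; set of 11 now {9, 11}
Step 7: find(6) -> no change; set of 6 is {6}
Step 8: union(0, 6) -> merged; set of 0 now {0, 4, 6}
Step 9: union(4, 8) -> merged; set of 4 now {0, 4, 6, 8}
Step 10: find(9) -> no change; set of 9 is {9, 11}
Step 11: find(6) -> no change; set of 6 is {0, 4, 6, 8}
Step 12: find(4) -> no change; set of 4 is {0, 4, 6, 8}
Component of 11: {9, 11}

Answer: 9, 11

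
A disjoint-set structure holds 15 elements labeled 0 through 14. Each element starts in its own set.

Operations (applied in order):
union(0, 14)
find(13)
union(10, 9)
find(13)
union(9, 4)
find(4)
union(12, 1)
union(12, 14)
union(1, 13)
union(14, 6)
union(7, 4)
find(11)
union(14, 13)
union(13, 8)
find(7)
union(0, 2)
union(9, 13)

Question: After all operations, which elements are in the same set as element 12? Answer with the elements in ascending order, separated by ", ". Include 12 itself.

Answer: 0, 1, 2, 4, 6, 7, 8, 9, 10, 12, 13, 14

Derivation:
Step 1: union(0, 14) -> merged; set of 0 now {0, 14}
Step 2: find(13) -> no change; set of 13 is {13}
Step 3: union(10, 9) -> merged; set of 10 now {9, 10}
Step 4: find(13) -> no change; set of 13 is {13}
Step 5: union(9, 4) -> merged; set of 9 now {4, 9, 10}
Step 6: find(4) -> no change; set of 4 is {4, 9, 10}
Step 7: union(12, 1) -> merged; set of 12 now {1, 12}
Step 8: union(12, 14) -> merged; set of 12 now {0, 1, 12, 14}
Step 9: union(1, 13) -> merged; set of 1 now {0, 1, 12, 13, 14}
Step 10: union(14, 6) -> merged; set of 14 now {0, 1, 6, 12, 13, 14}
Step 11: union(7, 4) -> merged; set of 7 now {4, 7, 9, 10}
Step 12: find(11) -> no change; set of 11 is {11}
Step 13: union(14, 13) -> already same set; set of 14 now {0, 1, 6, 12, 13, 14}
Step 14: union(13, 8) -> merged; set of 13 now {0, 1, 6, 8, 12, 13, 14}
Step 15: find(7) -> no change; set of 7 is {4, 7, 9, 10}
Step 16: union(0, 2) -> merged; set of 0 now {0, 1, 2, 6, 8, 12, 13, 14}
Step 17: union(9, 13) -> merged; set of 9 now {0, 1, 2, 4, 6, 7, 8, 9, 10, 12, 13, 14}
Component of 12: {0, 1, 2, 4, 6, 7, 8, 9, 10, 12, 13, 14}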